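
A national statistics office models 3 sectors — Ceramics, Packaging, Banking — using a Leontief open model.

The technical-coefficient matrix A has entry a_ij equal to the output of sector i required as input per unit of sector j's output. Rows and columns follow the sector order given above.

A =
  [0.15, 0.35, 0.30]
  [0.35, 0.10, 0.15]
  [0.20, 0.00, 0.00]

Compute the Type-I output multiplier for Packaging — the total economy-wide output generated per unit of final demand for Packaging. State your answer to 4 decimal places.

m_P = 2.0934

I − A =
  [   0.85    -0.35    -0.30]
  [  -0.35     0.90    -0.15]
  [  -0.20     0.00     1.00]
Cofactors of I−A, C_ij = (−1)^(i+j)·(minor ij) (rows/columns in the sector order above):
  C_11 = (0.90)(1.00) − (-0.15)(0.00) = 0.9000
  C_12 = −[(-0.35)(1.00) − (-0.15)(-0.20)] = 0.3800
  C_13 = (-0.35)(0.00) − (0.90)(-0.20) = 0.1800
  C_21 = −[(-0.35)(1.00) − (-0.30)(0.00)] = 0.3500
  C_22 = (0.85)(1.00) − (-0.30)(-0.20) = 0.7900
  C_23 = −[(0.85)(0.00) − (-0.35)(-0.20)] = 0.0700
  C_31 = (-0.35)(-0.15) − (-0.30)(0.90) = 0.3225
  C_32 = −[(0.85)(-0.15) − (-0.30)(-0.35)] = 0.2325
  C_33 = (0.85)(0.90) − (-0.35)(-0.35) = 0.6425
det(I−A) = Σ_j (I−A)_1j·C_1j = (0.85)(0.9000) + (-0.35)(0.3800) + (-0.30)(0.1800) = 0.5780
adj(I−A) = Cᵀ =
  [ 0.9000   0.3500   0.3225]
  [ 0.3800   0.7900   0.2325]
  [ 0.1800   0.0700   0.6425]
(I − A)⁻¹ = adj(I−A) / det(I−A) ≈
  [   1.55709     0.60554     0.55796]
  [   0.65744     1.36678     0.40225]
  [   0.31142     0.12111     1.11159]
The output multiplier for sector j is the column-j sum of the Leontief inverse (I − A)⁻¹ = adj(I−A) / det(I−A).
Column P of adj(I−A): (0.3500, 0.7900, 0.0700); det(I−A) = 0.5780.
m_P = (0.3500 + 0.7900 + 0.0700) / 0.5780 = 1.21 / 0.5780 ≈ 2.0934.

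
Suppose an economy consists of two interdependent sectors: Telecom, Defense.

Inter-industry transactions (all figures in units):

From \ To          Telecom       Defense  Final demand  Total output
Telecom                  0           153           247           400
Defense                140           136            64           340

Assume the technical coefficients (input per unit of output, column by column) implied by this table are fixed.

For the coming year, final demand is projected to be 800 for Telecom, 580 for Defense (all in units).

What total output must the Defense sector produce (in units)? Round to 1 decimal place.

x_2 = 1943.5

Technical coefficients a_ij = z_ij / X_j:
  a_11 = 0/400 = 0.00, a_21 = 140/400 = 0.35
  a_12 = 153/340 = 0.45, a_22 = 136/340 = 0.40
I − A =
  [   1.00    -0.45]
  [  -0.35     0.60]
det(I−A) = (1.00)(0.60) − (-0.45)(-0.35) = 0.4425
adj(I−A) = [[0.60, 0.45], [0.35, 1.00]]
(I − A)⁻¹ = adj(I−A) / det(I−A) ≈
  [   1.3559     1.0169]
  [   0.7910     2.2599]
x = (I − A)⁻¹ d = adj(I−A)·d / det(I−A), with det(I−A) = 0.4425:
  x_1 = (0.60·800 + 0.45·580) / 0.4425 = 741.00 / 0.4425 ≈ 1674.6
  x_2 = (0.35·800 + 1.00·580) / 0.4425 = 860.00 / 0.4425 ≈ 1943.5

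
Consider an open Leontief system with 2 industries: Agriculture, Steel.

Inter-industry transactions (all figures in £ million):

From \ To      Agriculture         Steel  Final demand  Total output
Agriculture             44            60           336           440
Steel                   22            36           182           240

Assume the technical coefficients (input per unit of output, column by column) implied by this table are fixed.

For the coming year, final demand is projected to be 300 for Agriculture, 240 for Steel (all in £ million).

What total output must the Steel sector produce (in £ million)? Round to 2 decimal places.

Technical coefficients a_ij = z_ij / X_j:
  a_11 = 44/440 = 0.10, a_21 = 22/440 = 0.05
  a_12 = 60/240 = 0.25, a_22 = 36/240 = 0.15
I − A =
  [   0.90    -0.25]
  [  -0.05     0.85]
det(I−A) = (0.90)(0.85) − (-0.25)(-0.05) = 0.7525
adj(I−A) = [[0.85, 0.25], [0.05, 0.90]]
(I − A)⁻¹ = adj(I−A) / det(I−A) ≈
  [   1.1296     0.3322]
  [   0.0664     1.1960]
x = (I − A)⁻¹ d = adj(I−A)·d / det(I−A), with det(I−A) = 0.7525:
  x_1 = (0.85·300 + 0.25·240) / 0.7525 = 315.00 / 0.7525 ≈ 418.60
  x_2 = (0.05·300 + 0.90·240) / 0.7525 = 231.00 / 0.7525 ≈ 306.98

x_2 = 306.98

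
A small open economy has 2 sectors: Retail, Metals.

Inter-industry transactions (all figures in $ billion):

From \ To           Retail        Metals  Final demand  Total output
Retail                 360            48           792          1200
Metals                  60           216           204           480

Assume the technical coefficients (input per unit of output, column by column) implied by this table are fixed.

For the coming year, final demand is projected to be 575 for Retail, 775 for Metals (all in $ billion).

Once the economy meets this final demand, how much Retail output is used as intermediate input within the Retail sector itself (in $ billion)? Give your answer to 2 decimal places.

z_RR = 310.86

Technical coefficients a_ij = z_ij / X_j:
  a_RR = 360/1200 = 0.30, a_MR = 60/1200 = 0.05
  a_RM = 48/480 = 0.10, a_MM = 216/480 = 0.45
I − A =
  [   0.70    -0.10]
  [  -0.05     0.55]
det(I−A) = (0.70)(0.55) − (-0.10)(-0.05) = 0.3800
adj(I−A) = [[0.55, 0.10], [0.05, 0.70]]
(I − A)⁻¹ = adj(I−A) / det(I−A) ≈
  [   1.4474     0.2632]
  [   0.1316     1.8421]
First solve x = (I − A)⁻¹ d = adj(I−A)·d / det(I−A); in particular x_R = (0.55·575 + 0.10·775) / 0.3800 = 393.75 / 0.3800 ≈ 1036.1842.
Intermediate flow from R to R: z_RR = a_RR · x_R = 0.30 × 393.75 / 0.3800 = 118.125 / 0.3800 ≈ 310.86.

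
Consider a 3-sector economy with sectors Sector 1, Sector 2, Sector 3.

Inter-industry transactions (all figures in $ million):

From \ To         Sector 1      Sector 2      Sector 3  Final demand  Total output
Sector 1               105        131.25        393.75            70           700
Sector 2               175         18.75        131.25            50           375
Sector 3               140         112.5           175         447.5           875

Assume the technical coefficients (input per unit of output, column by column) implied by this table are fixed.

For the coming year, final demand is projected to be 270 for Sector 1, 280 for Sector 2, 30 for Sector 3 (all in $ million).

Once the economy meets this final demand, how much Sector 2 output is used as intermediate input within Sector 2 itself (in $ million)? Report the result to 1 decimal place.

Technical coefficients a_ij = z_ij / X_j:
  a_11 = 105/700 = 0.15, a_21 = 175/700 = 0.25, a_31 = 140/700 = 0.20
  a_12 = 131.25/375 = 0.35, a_22 = 18.75/375 = 0.05, a_32 = 112.5/375 = 0.30
  a_13 = 393.75/875 = 0.45, a_23 = 131.25/875 = 0.15, a_33 = 175/875 = 0.20
I − A =
  [   0.85    -0.35    -0.45]
  [  -0.25     0.95    -0.15]
  [  -0.20    -0.30     0.80]
Cofactors of I−A, C_ij = (−1)^(i+j)·(minor ij) (rows/columns in the sector order above):
  C_11 = (0.95)(0.80) − (-0.15)(-0.30) = 0.7150
  C_12 = −[(-0.25)(0.80) − (-0.15)(-0.20)] = 0.2300
  C_13 = (-0.25)(-0.30) − (0.95)(-0.20) = 0.2650
  C_21 = −[(-0.35)(0.80) − (-0.45)(-0.30)] = 0.4150
  C_22 = (0.85)(0.80) − (-0.45)(-0.20) = 0.5900
  C_23 = −[(0.85)(-0.30) − (-0.35)(-0.20)] = 0.3250
  C_31 = (-0.35)(-0.15) − (-0.45)(0.95) = 0.4800
  C_32 = −[(0.85)(-0.15) − (-0.45)(-0.25)] = 0.2400
  C_33 = (0.85)(0.95) − (-0.35)(-0.25) = 0.7200
det(I−A) = Σ_j (I−A)_1j·C_1j = (0.85)(0.7150) + (-0.35)(0.2300) + (-0.45)(0.2650) = 0.4080
adj(I−A) = Cᵀ =
  [ 0.7150   0.4150   0.4800]
  [ 0.2300   0.5900   0.2400]
  [ 0.2650   0.3250   0.7200]
(I − A)⁻¹ = adj(I−A) / det(I−A) ≈
  [   1.7525     1.0172     1.1765]
  [   0.5637     1.4461     0.5882]
  [   0.6495     0.7966     1.7647]
First solve x = (I − A)⁻¹ d = adj(I−A)·d / det(I−A); in particular x_2 = (0.2300·270 + 0.5900·280 + 0.2400·30) / 0.4080 = 234.50 / 0.4080 ≈ 574.755.
Intermediate flow from 2 to 2: z_22 = a_22 · x_2 = 0.05 × 234.50 / 0.4080 = 11.725 / 0.4080 ≈ 28.7.

z_22 = 28.7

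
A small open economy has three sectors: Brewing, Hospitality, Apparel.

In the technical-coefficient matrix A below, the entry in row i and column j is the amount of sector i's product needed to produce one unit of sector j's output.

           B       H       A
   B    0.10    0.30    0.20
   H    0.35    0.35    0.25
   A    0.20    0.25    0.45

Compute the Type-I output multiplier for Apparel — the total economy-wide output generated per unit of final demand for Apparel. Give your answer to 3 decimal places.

m_A = 6.566

I − A =
  [   0.90    -0.30    -0.20]
  [  -0.35     0.65    -0.25]
  [  -0.20    -0.25     0.55]
Cofactors of I−A, C_ij = (−1)^(i+j)·(minor ij) (rows/columns in the sector order above):
  C_11 = (0.65)(0.55) − (-0.25)(-0.25) = 0.2950
  C_12 = −[(-0.35)(0.55) − (-0.25)(-0.20)] = 0.2425
  C_13 = (-0.35)(-0.25) − (0.65)(-0.20) = 0.2175
  C_21 = −[(-0.30)(0.55) − (-0.20)(-0.25)] = 0.2150
  C_22 = (0.90)(0.55) − (-0.20)(-0.20) = 0.4550
  C_23 = −[(0.90)(-0.25) − (-0.30)(-0.20)] = 0.2850
  C_31 = (-0.30)(-0.25) − (-0.20)(0.65) = 0.2050
  C_32 = −[(0.90)(-0.25) − (-0.20)(-0.35)] = 0.2950
  C_33 = (0.90)(0.65) − (-0.30)(-0.35) = 0.4800
det(I−A) = Σ_j (I−A)_1j·C_1j = (0.90)(0.2950) + (-0.30)(0.2425) + (-0.20)(0.2175) = 0.14925
adj(I−A) = Cᵀ =
  [ 0.2950   0.2150   0.2050]
  [ 0.2425   0.4550   0.2950]
  [ 0.2175   0.2850   0.4800]
(I − A)⁻¹ = adj(I−A) / det(I−A) ≈
  [   1.9765     1.4405     1.3735]
  [   1.6248     3.0486     1.9765]
  [   1.4573     1.9095     3.2161]
The output multiplier for sector j is the column-j sum of the Leontief inverse (I − A)⁻¹ = adj(I−A) / det(I−A).
Column A of adj(I−A): (0.2050, 0.2950, 0.4800); det(I−A) = 0.14925.
m_A = (0.2050 + 0.2950 + 0.4800) / 0.14925 = 0.98 / 0.14925 ≈ 6.566.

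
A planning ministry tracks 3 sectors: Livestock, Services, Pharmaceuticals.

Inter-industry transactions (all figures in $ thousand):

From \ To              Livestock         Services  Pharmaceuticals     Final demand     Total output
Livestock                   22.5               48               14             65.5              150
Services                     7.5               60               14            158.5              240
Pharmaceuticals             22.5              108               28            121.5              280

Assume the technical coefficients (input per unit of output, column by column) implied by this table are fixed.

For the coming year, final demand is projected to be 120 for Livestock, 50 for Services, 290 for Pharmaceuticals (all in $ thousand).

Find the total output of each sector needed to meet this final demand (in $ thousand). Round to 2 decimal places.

Technical coefficients a_ij = z_ij / X_j:
  a_11 = 22.5/150 = 0.15, a_21 = 7.5/150 = 0.05, a_31 = 22.5/150 = 0.15
  a_12 = 48/240 = 0.20, a_22 = 60/240 = 0.25, a_32 = 108/240 = 0.45
  a_13 = 14/280 = 0.05, a_23 = 14/280 = 0.05, a_33 = 28/280 = 0.10
I − A =
  [   0.85    -0.20    -0.05]
  [  -0.05     0.75    -0.05]
  [  -0.15    -0.45     0.90]
Cofactors of I−A, C_ij = (−1)^(i+j)·(minor ij) (rows/columns in the sector order above):
  C_11 = (0.75)(0.90) − (-0.05)(-0.45) = 0.6525
  C_12 = −[(-0.05)(0.90) − (-0.05)(-0.15)] = 0.0525
  C_13 = (-0.05)(-0.45) − (0.75)(-0.15) = 0.1350
  C_21 = −[(-0.20)(0.90) − (-0.05)(-0.45)] = 0.2025
  C_22 = (0.85)(0.90) − (-0.05)(-0.15) = 0.7575
  C_23 = −[(0.85)(-0.45) − (-0.20)(-0.15)] = 0.4125
  C_31 = (-0.20)(-0.05) − (-0.05)(0.75) = 0.0475
  C_32 = −[(0.85)(-0.05) − (-0.05)(-0.05)] = 0.0450
  C_33 = (0.85)(0.75) − (-0.20)(-0.05) = 0.6275
det(I−A) = Σ_j (I−A)_1j·C_1j = (0.85)(0.6525) + (-0.20)(0.0525) + (-0.05)(0.1350) = 0.537375
adj(I−A) = Cᵀ =
  [ 0.6525   0.2025   0.0475]
  [ 0.0525   0.7575   0.0450]
  [ 0.1350   0.4125   0.6275]
(I − A)⁻¹ = adj(I−A) / det(I−A) ≈
  [   1.2142     0.3768     0.0884]
  [   0.0977     1.4096     0.0837]
  [   0.2512     0.7676     1.1677]
x = (I − A)⁻¹ d = adj(I−A)·d / det(I−A), with det(I−A) = 0.537375:
  x_1 = (0.6525·120 + 0.2025·50 + 0.0475·290) / 0.537375 = 102.20 / 0.537375 ≈ 190.18
  x_2 = (0.0525·120 + 0.7575·50 + 0.0450·290) / 0.537375 = 57.225 / 0.537375 ≈ 106.49
  x_3 = (0.1350·120 + 0.4125·50 + 0.6275·290) / 0.537375 = 218.80 / 0.537375 ≈ 407.16

x_1 = 190.18, x_2 = 106.49, x_3 = 407.16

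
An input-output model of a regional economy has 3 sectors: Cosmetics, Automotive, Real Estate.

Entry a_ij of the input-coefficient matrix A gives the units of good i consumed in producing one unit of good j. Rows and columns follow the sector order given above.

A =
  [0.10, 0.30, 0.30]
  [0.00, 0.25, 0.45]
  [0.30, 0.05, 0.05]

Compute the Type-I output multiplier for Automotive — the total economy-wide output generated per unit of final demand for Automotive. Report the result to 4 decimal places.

m_A = 2.3392

I − A =
  [   0.90    -0.30    -0.30]
  [   0.00     0.75    -0.45]
  [  -0.30    -0.05     0.95]
Cofactors of I−A, C_ij = (−1)^(i+j)·(minor ij) (rows/columns in the sector order above):
  C_11 = (0.75)(0.95) − (-0.45)(-0.05) = 0.6900
  C_12 = −[(0.00)(0.95) − (-0.45)(-0.30)] = 0.1350
  C_13 = (0.00)(-0.05) − (0.75)(-0.30) = 0.2250
  C_21 = −[(-0.30)(0.95) − (-0.30)(-0.05)] = 0.3000
  C_22 = (0.90)(0.95) − (-0.30)(-0.30) = 0.7650
  C_23 = −[(0.90)(-0.05) − (-0.30)(-0.30)] = 0.1350
  C_31 = (-0.30)(-0.45) − (-0.30)(0.75) = 0.3600
  C_32 = −[(0.90)(-0.45) − (-0.30)(0.00)] = 0.4050
  C_33 = (0.90)(0.75) − (-0.30)(0.00) = 0.6750
det(I−A) = Σ_j (I−A)_1j·C_1j = (0.90)(0.6900) + (-0.30)(0.1350) + (-0.30)(0.2250) = 0.5130
adj(I−A) = Cᵀ =
  [ 0.6900   0.3000   0.3600]
  [ 0.1350   0.7650   0.4050]
  [ 0.2250   0.1350   0.6750]
(I − A)⁻¹ = adj(I−A) / det(I−A) ≈
  [   1.34503     0.58480     0.70175]
  [   0.26316     1.49123     0.78947]
  [   0.43860     0.26316     1.31579]
The output multiplier for sector j is the column-j sum of the Leontief inverse (I − A)⁻¹ = adj(I−A) / det(I−A).
Column A of adj(I−A): (0.3000, 0.7650, 0.1350); det(I−A) = 0.5130.
m_A = (0.3000 + 0.7650 + 0.1350) / 0.5130 = 1.20 / 0.5130 ≈ 2.3392.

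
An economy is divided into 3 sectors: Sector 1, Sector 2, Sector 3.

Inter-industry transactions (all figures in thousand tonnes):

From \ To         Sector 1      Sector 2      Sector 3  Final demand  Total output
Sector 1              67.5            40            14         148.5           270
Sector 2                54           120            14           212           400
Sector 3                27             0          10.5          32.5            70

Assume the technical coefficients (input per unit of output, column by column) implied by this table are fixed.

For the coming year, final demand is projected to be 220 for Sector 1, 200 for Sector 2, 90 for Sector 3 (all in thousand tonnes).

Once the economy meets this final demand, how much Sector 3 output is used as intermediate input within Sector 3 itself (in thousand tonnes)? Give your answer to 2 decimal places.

Technical coefficients a_ij = z_ij / X_j:
  a_11 = 67.5/270 = 0.25, a_21 = 54/270 = 0.20, a_31 = 27/270 = 0.10
  a_12 = 40/400 = 0.10, a_22 = 120/400 = 0.30, a_32 = 0/400 = 0.00
  a_13 = 14/70 = 0.20, a_23 = 14/70 = 0.20, a_33 = 10.5/70 = 0.15
I − A =
  [   0.75    -0.10    -0.20]
  [  -0.20     0.70    -0.20]
  [  -0.10     0.00     0.85]
Cofactors of I−A, C_ij = (−1)^(i+j)·(minor ij) (rows/columns in the sector order above):
  C_11 = (0.70)(0.85) − (-0.20)(0.00) = 0.5950
  C_12 = −[(-0.20)(0.85) − (-0.20)(-0.10)] = 0.1900
  C_13 = (-0.20)(0.00) − (0.70)(-0.10) = 0.0700
  C_21 = −[(-0.10)(0.85) − (-0.20)(0.00)] = 0.0850
  C_22 = (0.75)(0.85) − (-0.20)(-0.10) = 0.6175
  C_23 = −[(0.75)(0.00) − (-0.10)(-0.10)] = 0.0100
  C_31 = (-0.10)(-0.20) − (-0.20)(0.70) = 0.1600
  C_32 = −[(0.75)(-0.20) − (-0.20)(-0.20)] = 0.1900
  C_33 = (0.75)(0.70) − (-0.10)(-0.20) = 0.5050
det(I−A) = Σ_j (I−A)_1j·C_1j = (0.75)(0.5950) + (-0.10)(0.1900) + (-0.20)(0.0700) = 0.41325
adj(I−A) = Cᵀ =
  [ 0.5950   0.0850   0.1600]
  [ 0.1900   0.6175   0.1900]
  [ 0.0700   0.0100   0.5050]
(I − A)⁻¹ = adj(I−A) / det(I−A) ≈
  [   1.4398     0.2057     0.3872]
  [   0.4598     1.4943     0.4598]
  [   0.1694     0.0242     1.2220]
First solve x = (I − A)⁻¹ d = adj(I−A)·d / det(I−A); in particular x_3 = (0.0700·220 + 0.0100·200 + 0.5050·90) / 0.41325 = 62.85 / 0.41325 ≈ 152.0871.
Intermediate flow from 3 to 3: z_33 = a_33 · x_3 = 0.15 × 62.85 / 0.41325 = 9.4275 / 0.41325 ≈ 22.81.

z_33 = 22.81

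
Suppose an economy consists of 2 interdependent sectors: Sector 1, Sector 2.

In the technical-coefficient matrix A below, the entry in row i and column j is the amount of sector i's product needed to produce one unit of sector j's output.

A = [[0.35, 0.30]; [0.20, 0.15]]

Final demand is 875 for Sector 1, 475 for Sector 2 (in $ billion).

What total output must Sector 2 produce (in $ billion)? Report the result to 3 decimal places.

I − A =
  [   0.65    -0.30]
  [  -0.20     0.85]
det(I−A) = (0.65)(0.85) − (-0.30)(-0.20) = 0.4925
adj(I−A) = [[0.85, 0.30], [0.20, 0.65]]
(I − A)⁻¹ = adj(I−A) / det(I−A) ≈
  [   1.7259     0.6091]
  [   0.4061     1.3198]
x = (I − A)⁻¹ d = adj(I−A)·d / det(I−A), with det(I−A) = 0.4925:
  x_1 = (0.85·875 + 0.30·475) / 0.4925 = 886.25 / 0.4925 ≈ 1799.492
  x_2 = (0.20·875 + 0.65·475) / 0.4925 = 483.75 / 0.4925 ≈ 982.234

x_2 = 982.234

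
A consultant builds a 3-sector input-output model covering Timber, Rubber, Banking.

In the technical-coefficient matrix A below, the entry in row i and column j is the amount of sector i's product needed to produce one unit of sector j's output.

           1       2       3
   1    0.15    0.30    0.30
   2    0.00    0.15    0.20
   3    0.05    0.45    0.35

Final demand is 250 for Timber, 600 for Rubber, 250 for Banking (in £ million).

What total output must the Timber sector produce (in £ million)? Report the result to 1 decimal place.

I − A =
  [   0.85    -0.30    -0.30]
  [   0.00     0.85    -0.20]
  [  -0.05    -0.45     0.65]
Cofactors of I−A, C_ij = (−1)^(i+j)·(minor ij) (rows/columns in the sector order above):
  C_11 = (0.85)(0.65) − (-0.20)(-0.45) = 0.4625
  C_12 = −[(0.00)(0.65) − (-0.20)(-0.05)] = 0.0100
  C_13 = (0.00)(-0.45) − (0.85)(-0.05) = 0.0425
  C_21 = −[(-0.30)(0.65) − (-0.30)(-0.45)] = 0.3300
  C_22 = (0.85)(0.65) − (-0.30)(-0.05) = 0.5375
  C_23 = −[(0.85)(-0.45) − (-0.30)(-0.05)] = 0.3975
  C_31 = (-0.30)(-0.20) − (-0.30)(0.85) = 0.3150
  C_32 = −[(0.85)(-0.20) − (-0.30)(0.00)] = 0.1700
  C_33 = (0.85)(0.85) − (-0.30)(0.00) = 0.7225
det(I−A) = Σ_j (I−A)_1j·C_1j = (0.85)(0.4625) + (-0.30)(0.0100) + (-0.30)(0.0425) = 0.377375
adj(I−A) = Cᵀ =
  [ 0.4625   0.3300   0.3150]
  [ 0.0100   0.5375   0.1700]
  [ 0.0425   0.3975   0.7225]
(I − A)⁻¹ = adj(I−A) / det(I−A) ≈
  [   1.2256     0.8745     0.8347]
  [   0.0265     1.4243     0.4505]
  [   0.1126     1.0533     1.9145]
x = (I − A)⁻¹ d = adj(I−A)·d / det(I−A), with det(I−A) = 0.377375:
  x_1 = (0.4625·250 + 0.3300·600 + 0.3150·250) / 0.377375 = 392.375 / 0.377375 ≈ 1039.7
  x_2 = (0.0100·250 + 0.5375·600 + 0.1700·250) / 0.377375 = 367.50 / 0.377375 ≈ 973.8
  x_3 = (0.0425·250 + 0.3975·600 + 0.7225·250) / 0.377375 = 429.75 / 0.377375 ≈ 1138.8

x_1 = 1039.7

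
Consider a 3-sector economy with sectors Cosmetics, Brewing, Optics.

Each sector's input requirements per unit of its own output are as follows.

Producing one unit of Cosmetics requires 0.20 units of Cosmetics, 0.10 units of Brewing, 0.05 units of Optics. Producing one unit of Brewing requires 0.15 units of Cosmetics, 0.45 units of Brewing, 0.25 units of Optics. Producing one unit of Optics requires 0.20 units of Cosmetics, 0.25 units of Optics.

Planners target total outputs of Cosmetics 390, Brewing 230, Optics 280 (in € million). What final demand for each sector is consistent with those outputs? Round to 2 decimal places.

I − A =
  [   0.80    -0.15    -0.20]
  [  -0.10     0.55     0.00]
  [  -0.05    -0.25     0.75]
d = (I − A) x:
  d_C = (+0.80)·390 + (-0.15)·230 + (-0.20)·280 = 221.50
  d_B = (-0.10)·390 + (+0.55)·230 + (+0.00)·280 = 87.50
  d_O = (-0.05)·390 + (-0.25)·230 + (+0.75)·280 = 133.00

d_C = 221.50, d_B = 87.50, d_O = 133.00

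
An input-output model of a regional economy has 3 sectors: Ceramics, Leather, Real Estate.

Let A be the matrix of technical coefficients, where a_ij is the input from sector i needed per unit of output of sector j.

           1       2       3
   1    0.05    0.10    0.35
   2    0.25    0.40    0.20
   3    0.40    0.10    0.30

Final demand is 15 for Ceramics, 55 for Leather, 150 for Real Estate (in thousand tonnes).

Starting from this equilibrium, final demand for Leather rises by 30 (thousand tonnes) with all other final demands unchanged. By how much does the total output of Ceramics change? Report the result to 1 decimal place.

Δx_1 = 12.0

I − A =
  [   0.95    -0.10    -0.35]
  [  -0.25     0.60    -0.20]
  [  -0.40    -0.10     0.70]
Cofactors of I−A, C_ij = (−1)^(i+j)·(minor ij) (rows/columns in the sector order above):
  C_11 = (0.60)(0.70) − (-0.20)(-0.10) = 0.4000
  C_12 = −[(-0.25)(0.70) − (-0.20)(-0.40)] = 0.2550
  C_13 = (-0.25)(-0.10) − (0.60)(-0.40) = 0.2650
  C_21 = −[(-0.10)(0.70) − (-0.35)(-0.10)] = 0.1050
  C_22 = (0.95)(0.70) − (-0.35)(-0.40) = 0.5250
  C_23 = −[(0.95)(-0.10) − (-0.10)(-0.40)] = 0.1350
  C_31 = (-0.10)(-0.20) − (-0.35)(0.60) = 0.2300
  C_32 = −[(0.95)(-0.20) − (-0.35)(-0.25)] = 0.2775
  C_33 = (0.95)(0.60) − (-0.10)(-0.25) = 0.5450
det(I−A) = Σ_j (I−A)_1j·C_1j = (0.95)(0.4000) + (-0.10)(0.2550) + (-0.35)(0.2650) = 0.26175
adj(I−A) = Cᵀ =
  [ 0.4000   0.1050   0.2300]
  [ 0.2550   0.5250   0.2775]
  [ 0.2650   0.1350   0.5450]
(I − A)⁻¹ = adj(I−A) / det(I−A) ≈
  [   1.5282     0.4011     0.8787]
  [   0.9742     2.0057     1.0602]
  [   1.0124     0.5158     2.0821]
Δx = (I − A)⁻¹ Δd with Δd having +30 in the Leather component and 0 elsewhere.
So Δx_1 = L_12 · (+30), where L_12 = adj(I−A)_12 / det(I−A) = 0.1050 / 0.26175.
Δx_1 = 0.1050 × (+30) / 0.26175 = 3.15 / 0.26175 ≈ 12.0.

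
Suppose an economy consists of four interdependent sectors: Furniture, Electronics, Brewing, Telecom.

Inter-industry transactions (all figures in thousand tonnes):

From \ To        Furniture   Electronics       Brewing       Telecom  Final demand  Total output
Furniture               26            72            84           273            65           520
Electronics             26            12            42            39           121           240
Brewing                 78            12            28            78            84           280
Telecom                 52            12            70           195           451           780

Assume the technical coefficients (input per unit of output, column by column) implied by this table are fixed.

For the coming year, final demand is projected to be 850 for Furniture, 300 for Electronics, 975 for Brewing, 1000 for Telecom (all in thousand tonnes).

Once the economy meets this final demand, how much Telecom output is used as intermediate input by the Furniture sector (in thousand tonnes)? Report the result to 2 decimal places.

z_41 = 261.01

Technical coefficients a_ij = z_ij / X_j:
  a_11 = 26/520 = 0.05, a_21 = 26/520 = 0.05, a_31 = 78/520 = 0.15, a_41 = 52/520 = 0.10
  a_12 = 72/240 = 0.30, a_22 = 12/240 = 0.05, a_32 = 12/240 = 0.05, a_42 = 12/240 = 0.05
  a_13 = 84/280 = 0.30, a_23 = 42/280 = 0.15, a_33 = 28/280 = 0.10, a_43 = 70/280 = 0.25
  a_14 = 273/780 = 0.35, a_24 = 39/780 = 0.05, a_34 = 78/780 = 0.10, a_44 = 195/780 = 0.25
I − A =
  [   0.95    -0.30    -0.30    -0.35]
  [  -0.05     0.95    -0.15    -0.05]
  [  -0.15    -0.05     0.90    -0.10]
  [  -0.10    -0.05    -0.25     0.75]
Compute the cofactors C_ij = (−1)^(i+j)·(3×3 minor ij) of I−A; the adjugate is their transpose:
adj(I−A) = Cᵀ =
  [ 0.608250   0.227875   0.336250   0.343875]
  [ 0.057250   0.536125   0.130625   0.079875]
  [ 0.118375   0.078000   0.627625   0.144125]
  [ 0.124375   0.092125   0.262750   0.741375]
det(I−A) = Σ_j (I−A)_1j·C_1j = (0.95)(0.608250) + (-0.30)(0.057250) + (-0.30)(0.118375) + (-0.35)(0.124375) = 0.48161875
(I − A)⁻¹ = adj(I−A) / det(I−A) ≈
  [   1.2629     0.4731     0.6982     0.7140]
  [   0.1189     1.1132     0.2712     0.1658]
  [   0.2458     0.1620     1.3032     0.2993]
  [   0.2582     0.1913     0.5456     1.5393]
First solve x = (I − A)⁻¹ d = adj(I−A)·d / det(I−A); in particular x_1 = (0.608250·850 + 0.227875·300 + 0.336250·975 + 0.343875·1000) / 0.48161875 = 1257.09375 / 0.48161875 ≈ 2610.1429.
Intermediate flow from 4 to 1: z_41 = a_41 · x_1 = 0.10 × 1257.09375 / 0.48161875 = 125.709375 / 0.48161875 ≈ 261.01.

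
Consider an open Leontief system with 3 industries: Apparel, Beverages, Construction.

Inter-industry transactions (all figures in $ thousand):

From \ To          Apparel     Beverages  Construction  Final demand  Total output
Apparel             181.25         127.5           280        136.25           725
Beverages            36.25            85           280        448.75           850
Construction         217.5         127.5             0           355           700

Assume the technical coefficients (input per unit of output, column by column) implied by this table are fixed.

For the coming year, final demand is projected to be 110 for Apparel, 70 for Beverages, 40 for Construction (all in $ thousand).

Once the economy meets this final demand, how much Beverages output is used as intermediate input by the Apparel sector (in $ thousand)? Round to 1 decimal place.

Technical coefficients a_ij = z_ij / X_j:
  a_AA = 181.25/725 = 0.25, a_BA = 36.25/725 = 0.05, a_CA = 217.5/725 = 0.30
  a_AB = 127.5/850 = 0.15, a_BB = 85/850 = 0.10, a_CB = 127.5/850 = 0.15
  a_AC = 280/700 = 0.40, a_BC = 280/700 = 0.40, a_CC = 0/700 = 0.00
I − A =
  [   0.75    -0.15    -0.40]
  [  -0.05     0.90    -0.40]
  [  -0.30    -0.15     1.00]
Cofactors of I−A, C_ij = (−1)^(i+j)·(minor ij) (rows/columns in the sector order above):
  C_11 = (0.90)(1.00) − (-0.40)(-0.15) = 0.8400
  C_12 = −[(-0.05)(1.00) − (-0.40)(-0.30)] = 0.1700
  C_13 = (-0.05)(-0.15) − (0.90)(-0.30) = 0.2775
  C_21 = −[(-0.15)(1.00) − (-0.40)(-0.15)] = 0.2100
  C_22 = (0.75)(1.00) − (-0.40)(-0.30) = 0.6300
  C_23 = −[(0.75)(-0.15) − (-0.15)(-0.30)] = 0.1575
  C_31 = (-0.15)(-0.40) − (-0.40)(0.90) = 0.4200
  C_32 = −[(0.75)(-0.40) − (-0.40)(-0.05)] = 0.3200
  C_33 = (0.75)(0.90) − (-0.15)(-0.05) = 0.6675
det(I−A) = Σ_j (I−A)_1j·C_1j = (0.75)(0.8400) + (-0.15)(0.1700) + (-0.40)(0.2775) = 0.4935
adj(I−A) = Cᵀ =
  [ 0.8400   0.2100   0.4200]
  [ 0.1700   0.6300   0.3200]
  [ 0.2775   0.1575   0.6675]
(I − A)⁻¹ = adj(I−A) / det(I−A) ≈
  [   1.7021     0.4255     0.8511]
  [   0.3445     1.2766     0.6484]
  [   0.5623     0.3191     1.3526]
First solve x = (I − A)⁻¹ d = adj(I−A)·d / det(I−A); in particular x_A = (0.8400·110 + 0.2100·70 + 0.4200·40) / 0.4935 = 123.90 / 0.4935 ≈ 251.064.
Intermediate flow from B to A: z_BA = a_BA · x_A = 0.05 × 123.90 / 0.4935 = 6.195 / 0.4935 ≈ 12.6.

z_BA = 12.6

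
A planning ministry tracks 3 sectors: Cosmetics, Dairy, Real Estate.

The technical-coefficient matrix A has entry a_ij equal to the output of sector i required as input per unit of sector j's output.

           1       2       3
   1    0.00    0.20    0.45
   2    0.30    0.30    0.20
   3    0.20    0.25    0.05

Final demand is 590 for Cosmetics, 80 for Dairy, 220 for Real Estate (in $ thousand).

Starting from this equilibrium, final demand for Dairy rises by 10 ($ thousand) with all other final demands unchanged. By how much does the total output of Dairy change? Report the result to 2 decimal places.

Δx_2 = 18.97

I − A =
  [   1.00    -0.20    -0.45]
  [  -0.30     0.70    -0.20]
  [  -0.20    -0.25     0.95]
Cofactors of I−A, C_ij = (−1)^(i+j)·(minor ij) (rows/columns in the sector order above):
  C_11 = (0.70)(0.95) − (-0.20)(-0.25) = 0.6150
  C_12 = −[(-0.30)(0.95) − (-0.20)(-0.20)] = 0.3250
  C_13 = (-0.30)(-0.25) − (0.70)(-0.20) = 0.2150
  C_21 = −[(-0.20)(0.95) − (-0.45)(-0.25)] = 0.3025
  C_22 = (1.00)(0.95) − (-0.45)(-0.20) = 0.8600
  C_23 = −[(1.00)(-0.25) − (-0.20)(-0.20)] = 0.2900
  C_31 = (-0.20)(-0.20) − (-0.45)(0.70) = 0.3550
  C_32 = −[(1.00)(-0.20) − (-0.45)(-0.30)] = 0.3350
  C_33 = (1.00)(0.70) − (-0.20)(-0.30) = 0.6400
det(I−A) = Σ_j (I−A)_1j·C_1j = (1.00)(0.6150) + (-0.20)(0.3250) + (-0.45)(0.2150) = 0.45325
adj(I−A) = Cᵀ =
  [ 0.6150   0.3025   0.3550]
  [ 0.3250   0.8600   0.3350]
  [ 0.2150   0.2900   0.6400]
(I − A)⁻¹ = adj(I−A) / det(I−A) ≈
  [   1.3569     0.6674     0.7832]
  [   0.7170     1.8974     0.7391]
  [   0.4744     0.6398     1.4120]
Δx = (I − A)⁻¹ Δd with Δd having +10 in the Dairy component and 0 elsewhere.
So Δx_2 = L_22 · (+10), where L_22 = adj(I−A)_22 / det(I−A) = 0.8600 / 0.45325.
Δx_2 = 0.8600 × (+10) / 0.45325 = 8.60 / 0.45325 ≈ 18.97.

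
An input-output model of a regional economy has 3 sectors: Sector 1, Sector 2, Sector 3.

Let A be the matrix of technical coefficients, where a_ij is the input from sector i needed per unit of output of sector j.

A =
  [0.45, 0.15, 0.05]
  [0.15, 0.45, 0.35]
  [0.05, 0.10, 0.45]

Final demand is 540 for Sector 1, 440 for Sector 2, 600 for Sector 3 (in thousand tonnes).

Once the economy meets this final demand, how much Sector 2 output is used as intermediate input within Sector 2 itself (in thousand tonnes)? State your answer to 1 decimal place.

z_22 = 1059.2

I − A =
  [   0.55    -0.15    -0.05]
  [  -0.15     0.55    -0.35]
  [  -0.05    -0.10     0.55]
Cofactors of I−A, C_ij = (−1)^(i+j)·(minor ij) (rows/columns in the sector order above):
  C_11 = (0.55)(0.55) − (-0.35)(-0.10) = 0.2675
  C_12 = −[(-0.15)(0.55) − (-0.35)(-0.05)] = 0.1000
  C_13 = (-0.15)(-0.10) − (0.55)(-0.05) = 0.0425
  C_21 = −[(-0.15)(0.55) − (-0.05)(-0.10)] = 0.0875
  C_22 = (0.55)(0.55) − (-0.05)(-0.05) = 0.3000
  C_23 = −[(0.55)(-0.10) − (-0.15)(-0.05)] = 0.0625
  C_31 = (-0.15)(-0.35) − (-0.05)(0.55) = 0.0800
  C_32 = −[(0.55)(-0.35) − (-0.05)(-0.15)] = 0.2000
  C_33 = (0.55)(0.55) − (-0.15)(-0.15) = 0.2800
det(I−A) = Σ_j (I−A)_1j·C_1j = (0.55)(0.2675) + (-0.15)(0.1000) + (-0.05)(0.0425) = 0.1300
adj(I−A) = Cᵀ =
  [ 0.2675   0.0875   0.0800]
  [ 0.1000   0.3000   0.2000]
  [ 0.0425   0.0625   0.2800]
(I − A)⁻¹ = adj(I−A) / det(I−A) ≈
  [   2.0577     0.6731     0.6154]
  [   0.7692     2.3077     1.5385]
  [   0.3269     0.4808     2.1538]
First solve x = (I − A)⁻¹ d = adj(I−A)·d / det(I−A); in particular x_2 = (0.1000·540 + 0.3000·440 + 0.2000·600) / 0.1300 = 306.00 / 0.1300 ≈ 2353.846.
Intermediate flow from 2 to 2: z_22 = a_22 · x_2 = 0.45 × 306.00 / 0.1300 = 137.70 / 0.1300 ≈ 1059.2.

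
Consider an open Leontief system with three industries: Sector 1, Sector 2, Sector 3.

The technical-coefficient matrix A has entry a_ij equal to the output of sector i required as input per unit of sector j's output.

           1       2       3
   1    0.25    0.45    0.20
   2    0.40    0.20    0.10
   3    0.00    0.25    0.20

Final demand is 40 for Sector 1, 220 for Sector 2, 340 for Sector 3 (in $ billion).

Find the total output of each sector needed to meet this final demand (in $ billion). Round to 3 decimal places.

x_1 = 620.690, x_2 = 664.424, x_3 = 632.632

I − A =
  [   0.75    -0.45    -0.20]
  [  -0.40     0.80    -0.10]
  [   0.00    -0.25     0.80]
Cofactors of I−A, C_ij = (−1)^(i+j)·(minor ij) (rows/columns in the sector order above):
  C_11 = (0.80)(0.80) − (-0.10)(-0.25) = 0.6150
  C_12 = −[(-0.40)(0.80) − (-0.10)(0.00)] = 0.3200
  C_13 = (-0.40)(-0.25) − (0.80)(0.00) = 0.1000
  C_21 = −[(-0.45)(0.80) − (-0.20)(-0.25)] = 0.4100
  C_22 = (0.75)(0.80) − (-0.20)(0.00) = 0.6000
  C_23 = −[(0.75)(-0.25) − (-0.45)(0.00)] = 0.1875
  C_31 = (-0.45)(-0.10) − (-0.20)(0.80) = 0.2050
  C_32 = −[(0.75)(-0.10) − (-0.20)(-0.40)] = 0.1550
  C_33 = (0.75)(0.80) − (-0.45)(-0.40) = 0.4200
det(I−A) = Σ_j (I−A)_1j·C_1j = (0.75)(0.6150) + (-0.45)(0.3200) + (-0.20)(0.1000) = 0.29725
adj(I−A) = Cᵀ =
  [ 0.6150   0.4100   0.2050]
  [ 0.3200   0.6000   0.1550]
  [ 0.1000   0.1875   0.4200]
(I − A)⁻¹ = adj(I−A) / det(I−A) ≈
  [   2.0690     1.3793     0.6897]
  [   1.0765     2.0185     0.5214]
  [   0.3364     0.6308     1.4130]
x = (I − A)⁻¹ d = adj(I−A)·d / det(I−A), with det(I−A) = 0.29725:
  x_1 = (0.6150·40 + 0.4100·220 + 0.2050·340) / 0.29725 = 184.50 / 0.29725 ≈ 620.690
  x_2 = (0.3200·40 + 0.6000·220 + 0.1550·340) / 0.29725 = 197.50 / 0.29725 ≈ 664.424
  x_3 = (0.1000·40 + 0.1875·220 + 0.4200·340) / 0.29725 = 188.05 / 0.29725 ≈ 632.632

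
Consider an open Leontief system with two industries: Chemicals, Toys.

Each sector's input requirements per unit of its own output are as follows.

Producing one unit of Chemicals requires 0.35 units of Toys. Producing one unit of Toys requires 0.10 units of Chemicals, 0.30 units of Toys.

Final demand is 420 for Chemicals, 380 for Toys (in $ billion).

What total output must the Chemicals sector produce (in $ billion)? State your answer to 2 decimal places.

x_C = 499.25

I − A =
  [   1.00    -0.10]
  [  -0.35     0.70]
det(I−A) = (1.00)(0.70) − (-0.10)(-0.35) = 0.6650
adj(I−A) = [[0.70, 0.10], [0.35, 1.00]]
(I − A)⁻¹ = adj(I−A) / det(I−A) ≈
  [   1.0526     0.1504]
  [   0.5263     1.5038]
x = (I − A)⁻¹ d = adj(I−A)·d / det(I−A), with det(I−A) = 0.6650:
  x_C = (0.70·420 + 0.10·380) / 0.6650 = 332.00 / 0.6650 ≈ 499.25
  x_T = (0.35·420 + 1.00·380) / 0.6650 = 527.00 / 0.6650 ≈ 792.48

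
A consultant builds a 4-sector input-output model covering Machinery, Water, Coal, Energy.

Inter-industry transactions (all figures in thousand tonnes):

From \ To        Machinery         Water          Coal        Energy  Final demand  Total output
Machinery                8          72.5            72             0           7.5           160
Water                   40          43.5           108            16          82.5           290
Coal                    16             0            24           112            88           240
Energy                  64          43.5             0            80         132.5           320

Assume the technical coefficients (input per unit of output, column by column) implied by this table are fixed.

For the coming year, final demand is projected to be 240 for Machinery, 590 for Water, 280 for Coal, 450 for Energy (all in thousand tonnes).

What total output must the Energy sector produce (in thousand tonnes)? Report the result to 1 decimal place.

x_4 = 1439.3

Technical coefficients a_ij = z_ij / X_j:
  a_11 = 8/160 = 0.05, a_21 = 40/160 = 0.25, a_31 = 16/160 = 0.10, a_41 = 64/160 = 0.40
  a_12 = 72.5/290 = 0.25, a_22 = 43.5/290 = 0.15, a_32 = 0/290 = 0.00, a_42 = 43.5/290 = 0.15
  a_13 = 72/240 = 0.30, a_23 = 108/240 = 0.45, a_33 = 24/240 = 0.10, a_43 = 0/240 = 0.00
  a_14 = 0/320 = 0.00, a_24 = 16/320 = 0.05, a_34 = 112/320 = 0.35, a_44 = 80/320 = 0.25
I − A =
  [   0.95    -0.25    -0.30     0.00]
  [  -0.25     0.85    -0.45    -0.05]
  [  -0.10     0.00     0.90    -0.35]
  [  -0.40    -0.15     0.00     0.75]
Compute the cofactors C_ij = (−1)^(i+j)·(3×3 minor ij) of I−A; the adjugate is their transpose:
adj(I−A) = Cᵀ =
  [ 0.543375   0.184500   0.273375   0.139875]
  [ 0.283500   0.576750   0.382875   0.217125]
  [ 0.195125   0.103625   0.546625   0.262000]
  [ 0.346500   0.213750   0.222375   0.633750]
det(I−A) = Σ_j (I−A)_1j·C_1j = (0.95)(0.543375) + (-0.25)(0.283500) + (-0.30)(0.195125) + (0.00)(0.346500) = 0.38679375
(I − A)⁻¹ = adj(I−A) / det(I−A) ≈
  [   1.4048     0.4770     0.7068     0.3616]
  [   0.7329     1.4911     0.9899     0.5613]
  [   0.5045     0.2679     1.4132     0.6774]
  [   0.8958     0.5526     0.5749     1.6385]
x = (I − A)⁻¹ d = adj(I−A)·d / det(I−A), with det(I−A) = 0.38679375:
  x_1 = (0.543375·240 + 0.184500·590 + 0.273375·280 + 0.139875·450) / 0.38679375 = 378.75375 / 0.38679375 ≈ 979.2
  x_2 = (0.283500·240 + 0.576750·590 + 0.382875·280 + 0.217125·450) / 0.38679375 = 613.23375 / 0.38679375 ≈ 1585.4
  x_3 = (0.195125·240 + 0.103625·590 + 0.546625·280 + 0.262000·450) / 0.38679375 = 378.92375 / 0.38679375 ≈ 979.7
  x_4 = (0.346500·240 + 0.213750·590 + 0.222375·280 + 0.633750·450) / 0.38679375 = 556.725 / 0.38679375 ≈ 1439.3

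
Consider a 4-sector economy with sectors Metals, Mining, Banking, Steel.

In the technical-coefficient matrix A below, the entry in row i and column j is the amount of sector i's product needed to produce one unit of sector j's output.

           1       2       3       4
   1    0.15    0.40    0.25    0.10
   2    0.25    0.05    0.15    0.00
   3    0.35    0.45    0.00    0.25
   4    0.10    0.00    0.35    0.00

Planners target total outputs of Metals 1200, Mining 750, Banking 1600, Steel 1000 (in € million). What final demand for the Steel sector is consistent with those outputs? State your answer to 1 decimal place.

I − A =
  [   0.85    -0.40    -0.25    -0.10]
  [  -0.25     0.95    -0.15     0.00]
  [  -0.35    -0.45     1.00    -0.25]
  [  -0.10     0.00    -0.35     1.00]
d = (I − A) x:
  d_1 = (+0.85)·1200 + (-0.40)·750 + (-0.25)·1600 + (-0.10)·1000 = 220.0
  d_2 = (-0.25)·1200 + (+0.95)·750 + (-0.15)·1600 + (+0.00)·1000 = 172.5
  d_3 = (-0.35)·1200 + (-0.45)·750 + (+1.00)·1600 + (-0.25)·1000 = 592.5
  d_4 = (-0.10)·1200 + (+0.00)·750 + (-0.35)·1600 + (+1.00)·1000 = 320.0

d_4 = 320.0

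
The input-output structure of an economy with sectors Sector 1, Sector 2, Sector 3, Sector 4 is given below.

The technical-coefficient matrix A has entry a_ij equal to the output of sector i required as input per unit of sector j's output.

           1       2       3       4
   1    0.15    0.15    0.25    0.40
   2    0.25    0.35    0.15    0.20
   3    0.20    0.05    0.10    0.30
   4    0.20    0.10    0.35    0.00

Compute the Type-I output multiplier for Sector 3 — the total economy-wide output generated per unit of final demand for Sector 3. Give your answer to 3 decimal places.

I − A =
  [   0.85    -0.15    -0.25    -0.40]
  [  -0.25     0.65    -0.15    -0.20]
  [  -0.20    -0.05     0.90    -0.30]
  [  -0.20    -0.10    -0.35     1.00]
Compute the cofactors C_ij = (−1)^(i+j)·(3×3 minor ij) of I−A; the adjugate is their transpose:
adj(I−A) = Cᵀ =
  [ 0.483250   0.182250   0.287500   0.316000]
  [ 0.287750   0.510750   0.282500   0.302000]
  [ 0.187000   0.111000   0.430000   0.226000]
  [ 0.190875   0.126375   0.236250   0.417000]
det(I−A) = Σ_j (I−A)_1j·C_1j = (0.85)(0.483250) + (-0.15)(0.287750) + (-0.25)(0.187000) + (-0.40)(0.190875) = 0.2445
(I − A)⁻¹ = adj(I−A) / det(I−A) ≈
  [   1.9765     0.7454     1.1759     1.2924]
  [   1.1769     2.0890     1.1554     1.2352]
  [   0.7648     0.4540     1.7587     0.9243]
  [   0.7807     0.5169     0.9663     1.7055]
The output multiplier for sector j is the column-j sum of the Leontief inverse (I − A)⁻¹ = adj(I−A) / det(I−A).
Column 3 of adj(I−A): (0.287500, 0.282500, 0.430000, 0.236250); det(I−A) = 0.2445.
m_3 = (0.287500 + 0.282500 + 0.430000 + 0.236250) / 0.2445 = 1.23625 / 0.2445 ≈ 5.056.

m_3 = 5.056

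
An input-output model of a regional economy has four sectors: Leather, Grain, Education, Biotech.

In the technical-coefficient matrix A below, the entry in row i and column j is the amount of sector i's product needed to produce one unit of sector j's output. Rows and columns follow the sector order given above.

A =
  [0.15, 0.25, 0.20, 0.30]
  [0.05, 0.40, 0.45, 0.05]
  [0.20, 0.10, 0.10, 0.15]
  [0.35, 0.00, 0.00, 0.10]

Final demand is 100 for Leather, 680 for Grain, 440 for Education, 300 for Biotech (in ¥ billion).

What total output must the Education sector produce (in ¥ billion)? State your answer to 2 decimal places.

I − A =
  [   0.85    -0.25    -0.20    -0.30]
  [  -0.05     0.60    -0.45    -0.05]
  [  -0.20    -0.10     0.90    -0.15]
  [  -0.35     0.00     0.00     0.90]
Compute the cofactors C_ij = (−1)^(i+j)·(3×3 minor ij) of I−A; the adjugate is their transpose:
adj(I−A) = Cᵀ =
  [ 0.445500   0.220500   0.209250   0.195625]
  [ 0.160875   0.547500   0.309500   0.135625]
  [ 0.145750   0.124125   0.380375   0.118875]
  [ 0.173250   0.085750   0.081375   0.362000]
det(I−A) = Σ_j (I−A)_1j·C_1j = (0.85)(0.445500) + (-0.25)(0.160875) + (-0.20)(0.145750) + (-0.30)(0.173250) = 0.25733125
(I − A)⁻¹ = adj(I−A) / det(I−A) ≈
  [   1.7312     0.8569     0.8132     0.7602]
  [   0.6252     2.1276     1.2027     0.5270]
  [   0.5664     0.4824     1.4782     0.4620]
  [   0.6733     0.3332     0.3162     1.4067]
x = (I − A)⁻¹ d = adj(I−A)·d / det(I−A), with det(I−A) = 0.25733125:
  x_1 = (0.445500·100 + 0.220500·680 + 0.209250·440 + 0.195625·300) / 0.25733125 = 345.2475 / 0.25733125 ≈ 1341.65
  x_2 = (0.160875·100 + 0.547500·680 + 0.309500·440 + 0.135625·300) / 0.25733125 = 565.255 / 0.25733125 ≈ 2196.60
  x_3 = (0.145750·100 + 0.124125·680 + 0.380375·440 + 0.118875·300) / 0.25733125 = 302.0075 / 0.25733125 ≈ 1173.61
  x_4 = (0.173250·100 + 0.085750·680 + 0.081375·440 + 0.362000·300) / 0.25733125 = 220.04 / 0.25733125 ≈ 855.08

x_3 = 1173.61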